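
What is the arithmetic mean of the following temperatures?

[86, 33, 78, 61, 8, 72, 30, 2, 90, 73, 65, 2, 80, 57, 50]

52.4667

Step 1: Sum all values: 86 + 33 + 78 + 61 + 8 + 72 + 30 + 2 + 90 + 73 + 65 + 2 + 80 + 57 + 50 = 787
Step 2: Count the number of values: n = 15
Step 3: Mean = sum / n = 787 / 15 = 52.4667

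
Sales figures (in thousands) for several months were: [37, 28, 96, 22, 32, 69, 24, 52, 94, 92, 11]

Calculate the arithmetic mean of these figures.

50.6364

Step 1: Sum all values: 37 + 28 + 96 + 22 + 32 + 69 + 24 + 52 + 94 + 92 + 11 = 557
Step 2: Count the number of values: n = 11
Step 3: Mean = sum / n = 557 / 11 = 50.6364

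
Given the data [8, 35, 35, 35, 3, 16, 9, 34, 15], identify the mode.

35

Step 1: Count the frequency of each value:
  3: appears 1 time(s)
  8: appears 1 time(s)
  9: appears 1 time(s)
  15: appears 1 time(s)
  16: appears 1 time(s)
  34: appears 1 time(s)
  35: appears 3 time(s)
Step 2: The value 35 appears most frequently (3 times).
Step 3: Mode = 35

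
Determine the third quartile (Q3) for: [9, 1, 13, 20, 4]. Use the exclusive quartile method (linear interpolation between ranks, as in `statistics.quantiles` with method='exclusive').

16.5

Step 1: Sort the data: [1, 4, 9, 13, 20]
Step 2: n = 5
Step 3: Using the exclusive quartile method:
  Q1 = 2.5
  Q2 (median) = 9
  Q3 = 16.5
  IQR = Q3 - Q1 = 16.5 - 2.5 = 14
Step 4: Q3 = 16.5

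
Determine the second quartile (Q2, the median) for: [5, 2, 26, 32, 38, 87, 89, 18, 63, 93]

35

Step 1: Sort the data: [2, 5, 18, 26, 32, 38, 63, 87, 89, 93]
Step 2: n = 10
Step 3: Q2 is the median. Since n is even, it is the average of the values at positions 5 and 6:
  Q2 = (32 + 38) / 2 = 35
Step 4: Q2 = 35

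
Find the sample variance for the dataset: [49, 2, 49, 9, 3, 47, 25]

482.2381

Step 1: Compute the mean: (49 + 2 + 49 + 9 + 3 + 47 + 25) / 7 = 26.2857
Step 2: Compute squared deviations from the mean:
  (49 - 26.2857)^2 = 515.9388
  (2 - 26.2857)^2 = 589.7959
  (49 - 26.2857)^2 = 515.9388
  (9 - 26.2857)^2 = 298.7959
  (3 - 26.2857)^2 = 542.2245
  (47 - 26.2857)^2 = 429.0816
  (25 - 26.2857)^2 = 1.6531
Step 3: Sum of squared deviations = 2893.4286
Step 4: Sample variance = 2893.4286 / 6 = 482.2381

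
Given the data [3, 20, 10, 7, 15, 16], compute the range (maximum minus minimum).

17

Step 1: Identify the maximum value: max = 20
Step 2: Identify the minimum value: min = 3
Step 3: Range = max - min = 20 - 3 = 17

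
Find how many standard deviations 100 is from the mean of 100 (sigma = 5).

0

Step 1: Recall the z-score formula: z = (x - mu) / sigma
Step 2: Substitute values: z = (100 - 100) / 5
Step 3: z = 0 / 5 = 0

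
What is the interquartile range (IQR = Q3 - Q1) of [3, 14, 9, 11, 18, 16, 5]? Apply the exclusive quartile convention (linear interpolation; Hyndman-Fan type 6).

11

Step 1: Sort the data: [3, 5, 9, 11, 14, 16, 18]
Step 2: n = 7
Step 3: Using the exclusive quartile method:
  Q1 = 5
  Q2 (median) = 11
  Q3 = 16
  IQR = Q3 - Q1 = 16 - 5 = 11
Step 4: IQR = 11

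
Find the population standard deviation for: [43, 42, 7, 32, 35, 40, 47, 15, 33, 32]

11.9599

Step 1: Compute the mean: 32.6
Step 2: Sum of squared deviations from the mean: 1430.4
Step 3: Population variance = 1430.4 / 10 = 143.04
Step 4: Standard deviation = sqrt(143.04) = 11.9599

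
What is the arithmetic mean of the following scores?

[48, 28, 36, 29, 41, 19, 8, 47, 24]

31.1111

Step 1: Sum all values: 48 + 28 + 36 + 29 + 41 + 19 + 8 + 47 + 24 = 280
Step 2: Count the number of values: n = 9
Step 3: Mean = sum / n = 280 / 9 = 31.1111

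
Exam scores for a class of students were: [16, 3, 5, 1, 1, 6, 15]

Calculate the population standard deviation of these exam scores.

5.8239

Step 1: Compute the mean: 6.7143
Step 2: Sum of squared deviations from the mean: 237.4286
Step 3: Population variance = 237.4286 / 7 = 33.9184
Step 4: Standard deviation = sqrt(33.9184) = 5.8239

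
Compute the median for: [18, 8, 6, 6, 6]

6

Step 1: Sort the data in ascending order: [6, 6, 6, 8, 18]
Step 2: The number of values is n = 5.
Step 3: Since n is odd, the median is the middle value at position 3: 6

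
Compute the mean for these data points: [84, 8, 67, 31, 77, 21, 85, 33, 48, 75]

52.9

Step 1: Sum all values: 84 + 8 + 67 + 31 + 77 + 21 + 85 + 33 + 48 + 75 = 529
Step 2: Count the number of values: n = 10
Step 3: Mean = sum / n = 529 / 10 = 52.9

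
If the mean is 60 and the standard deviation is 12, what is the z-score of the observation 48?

-1

Step 1: Recall the z-score formula: z = (x - mu) / sigma
Step 2: Substitute values: z = (48 - 60) / 12
Step 3: z = -12 / 12 = -1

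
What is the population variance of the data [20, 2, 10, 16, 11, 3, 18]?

42.8163

Step 1: Compute the mean: (20 + 2 + 10 + 16 + 11 + 3 + 18) / 7 = 11.4286
Step 2: Compute squared deviations from the mean:
  (20 - 11.4286)^2 = 73.4694
  (2 - 11.4286)^2 = 88.898
  (10 - 11.4286)^2 = 2.0408
  (16 - 11.4286)^2 = 20.898
  (11 - 11.4286)^2 = 0.1837
  (3 - 11.4286)^2 = 71.0408
  (18 - 11.4286)^2 = 43.1837
Step 3: Sum of squared deviations = 299.7143
Step 4: Population variance = 299.7143 / 7 = 42.8163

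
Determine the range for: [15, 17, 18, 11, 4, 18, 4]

14

Step 1: Identify the maximum value: max = 18
Step 2: Identify the minimum value: min = 4
Step 3: Range = max - min = 18 - 4 = 14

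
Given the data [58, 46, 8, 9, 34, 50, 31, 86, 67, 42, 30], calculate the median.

42

Step 1: Sort the data in ascending order: [8, 9, 30, 31, 34, 42, 46, 50, 58, 67, 86]
Step 2: The number of values is n = 11.
Step 3: Since n is odd, the median is the middle value at position 6: 42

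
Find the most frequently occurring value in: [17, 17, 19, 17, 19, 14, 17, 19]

17

Step 1: Count the frequency of each value:
  14: appears 1 time(s)
  17: appears 4 time(s)
  19: appears 3 time(s)
Step 2: The value 17 appears most frequently (4 times).
Step 3: Mode = 17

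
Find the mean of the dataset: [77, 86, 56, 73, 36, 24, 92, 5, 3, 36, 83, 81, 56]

54.4615

Step 1: Sum all values: 77 + 86 + 56 + 73 + 36 + 24 + 92 + 5 + 3 + 36 + 83 + 81 + 56 = 708
Step 2: Count the number of values: n = 13
Step 3: Mean = sum / n = 708 / 13 = 54.4615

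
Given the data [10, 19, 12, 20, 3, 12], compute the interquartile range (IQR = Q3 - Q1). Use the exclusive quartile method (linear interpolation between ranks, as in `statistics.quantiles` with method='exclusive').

11

Step 1: Sort the data: [3, 10, 12, 12, 19, 20]
Step 2: n = 6
Step 3: Using the exclusive quartile method:
  Q1 = 8.25
  Q2 (median) = 12
  Q3 = 19.25
  IQR = Q3 - Q1 = 19.25 - 8.25 = 11
Step 4: IQR = 11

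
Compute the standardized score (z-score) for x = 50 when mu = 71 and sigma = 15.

-1.4

Step 1: Recall the z-score formula: z = (x - mu) / sigma
Step 2: Substitute values: z = (50 - 71) / 15
Step 3: z = -21 / 15 = -1.4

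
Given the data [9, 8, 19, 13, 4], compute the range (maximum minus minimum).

15

Step 1: Identify the maximum value: max = 19
Step 2: Identify the minimum value: min = 4
Step 3: Range = max - min = 19 - 4 = 15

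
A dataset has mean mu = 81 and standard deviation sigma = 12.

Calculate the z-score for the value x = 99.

1.5

Step 1: Recall the z-score formula: z = (x - mu) / sigma
Step 2: Substitute values: z = (99 - 81) / 12
Step 3: z = 18 / 12 = 1.5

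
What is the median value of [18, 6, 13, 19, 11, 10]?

12

Step 1: Sort the data in ascending order: [6, 10, 11, 13, 18, 19]
Step 2: The number of values is n = 6.
Step 3: Since n is even, the median is the average of positions 3 and 4:
  Median = (11 + 13) / 2 = 12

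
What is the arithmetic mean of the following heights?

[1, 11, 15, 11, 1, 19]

9.6667

Step 1: Sum all values: 1 + 11 + 15 + 11 + 1 + 19 = 58
Step 2: Count the number of values: n = 6
Step 3: Mean = sum / n = 58 / 6 = 9.6667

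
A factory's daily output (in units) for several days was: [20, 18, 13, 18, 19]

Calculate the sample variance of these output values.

7.3

Step 1: Compute the mean: (20 + 18 + 13 + 18 + 19) / 5 = 17.6
Step 2: Compute squared deviations from the mean:
  (20 - 17.6)^2 = 5.76
  (18 - 17.6)^2 = 0.16
  (13 - 17.6)^2 = 21.16
  (18 - 17.6)^2 = 0.16
  (19 - 17.6)^2 = 1.96
Step 3: Sum of squared deviations = 29.2
Step 4: Sample variance = 29.2 / 4 = 7.3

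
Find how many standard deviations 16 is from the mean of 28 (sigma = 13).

-0.9231

Step 1: Recall the z-score formula: z = (x - mu) / sigma
Step 2: Substitute values: z = (16 - 28) / 13
Step 3: z = -12 / 13 = -0.9231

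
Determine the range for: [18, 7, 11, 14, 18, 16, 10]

11

Step 1: Identify the maximum value: max = 18
Step 2: Identify the minimum value: min = 7
Step 3: Range = max - min = 18 - 7 = 11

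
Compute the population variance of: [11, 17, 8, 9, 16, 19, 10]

16.4082

Step 1: Compute the mean: (11 + 17 + 8 + 9 + 16 + 19 + 10) / 7 = 12.8571
Step 2: Compute squared deviations from the mean:
  (11 - 12.8571)^2 = 3.449
  (17 - 12.8571)^2 = 17.1633
  (8 - 12.8571)^2 = 23.5918
  (9 - 12.8571)^2 = 14.8776
  (16 - 12.8571)^2 = 9.8776
  (19 - 12.8571)^2 = 37.7347
  (10 - 12.8571)^2 = 8.1633
Step 3: Sum of squared deviations = 114.8571
Step 4: Population variance = 114.8571 / 7 = 16.4082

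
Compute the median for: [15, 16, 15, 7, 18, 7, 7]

15

Step 1: Sort the data in ascending order: [7, 7, 7, 15, 15, 16, 18]
Step 2: The number of values is n = 7.
Step 3: Since n is odd, the median is the middle value at position 4: 15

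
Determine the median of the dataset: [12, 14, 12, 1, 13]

12

Step 1: Sort the data in ascending order: [1, 12, 12, 13, 14]
Step 2: The number of values is n = 5.
Step 3: Since n is odd, the median is the middle value at position 3: 12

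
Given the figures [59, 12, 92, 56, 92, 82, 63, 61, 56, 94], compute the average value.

66.7

Step 1: Sum all values: 59 + 12 + 92 + 56 + 92 + 82 + 63 + 61 + 56 + 94 = 667
Step 2: Count the number of values: n = 10
Step 3: Mean = sum / n = 667 / 10 = 66.7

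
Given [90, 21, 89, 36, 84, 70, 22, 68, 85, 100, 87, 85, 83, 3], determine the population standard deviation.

30.3397

Step 1: Compute the mean: 65.9286
Step 2: Sum of squared deviations from the mean: 12886.9286
Step 3: Population variance = 12886.9286 / 14 = 920.4949
Step 4: Standard deviation = sqrt(920.4949) = 30.3397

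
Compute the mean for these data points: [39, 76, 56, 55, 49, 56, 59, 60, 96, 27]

57.3

Step 1: Sum all values: 39 + 76 + 56 + 55 + 49 + 56 + 59 + 60 + 96 + 27 = 573
Step 2: Count the number of values: n = 10
Step 3: Mean = sum / n = 573 / 10 = 57.3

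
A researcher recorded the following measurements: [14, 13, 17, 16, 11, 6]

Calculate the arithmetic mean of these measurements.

12.8333

Step 1: Sum all values: 14 + 13 + 17 + 16 + 11 + 6 = 77
Step 2: Count the number of values: n = 6
Step 3: Mean = sum / n = 77 / 6 = 12.8333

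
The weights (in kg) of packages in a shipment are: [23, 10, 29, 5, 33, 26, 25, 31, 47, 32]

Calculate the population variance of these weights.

126.69

Step 1: Compute the mean: (23 + 10 + 29 + 5 + 33 + 26 + 25 + 31 + 47 + 32) / 10 = 26.1
Step 2: Compute squared deviations from the mean:
  (23 - 26.1)^2 = 9.61
  (10 - 26.1)^2 = 259.21
  (29 - 26.1)^2 = 8.41
  (5 - 26.1)^2 = 445.21
  (33 - 26.1)^2 = 47.61
  (26 - 26.1)^2 = 0.01
  (25 - 26.1)^2 = 1.21
  (31 - 26.1)^2 = 24.01
  (47 - 26.1)^2 = 436.81
  (32 - 26.1)^2 = 34.81
Step 3: Sum of squared deviations = 1266.9
Step 4: Population variance = 1266.9 / 10 = 126.69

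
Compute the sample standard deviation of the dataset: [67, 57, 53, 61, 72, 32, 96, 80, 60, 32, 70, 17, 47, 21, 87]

23.4983

Step 1: Compute the mean: 56.8
Step 2: Sum of squared deviations from the mean: 7730.4
Step 3: Sample variance = 7730.4 / 14 = 552.1714
Step 4: Standard deviation = sqrt(552.1714) = 23.4983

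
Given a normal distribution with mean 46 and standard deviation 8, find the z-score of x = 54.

1

Step 1: Recall the z-score formula: z = (x - mu) / sigma
Step 2: Substitute values: z = (54 - 46) / 8
Step 3: z = 8 / 8 = 1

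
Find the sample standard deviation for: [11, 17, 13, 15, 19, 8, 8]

4.2817

Step 1: Compute the mean: 13
Step 2: Sum of squared deviations from the mean: 110
Step 3: Sample variance = 110 / 6 = 18.3333
Step 4: Standard deviation = sqrt(18.3333) = 4.2817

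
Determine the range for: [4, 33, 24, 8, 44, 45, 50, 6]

46

Step 1: Identify the maximum value: max = 50
Step 2: Identify the minimum value: min = 4
Step 3: Range = max - min = 50 - 4 = 46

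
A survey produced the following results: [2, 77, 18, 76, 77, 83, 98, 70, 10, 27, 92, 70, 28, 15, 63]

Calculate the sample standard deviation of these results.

32.9685

Step 1: Compute the mean: 53.7333
Step 2: Sum of squared deviations from the mean: 15216.9333
Step 3: Sample variance = 15216.9333 / 14 = 1086.9238
Step 4: Standard deviation = sqrt(1086.9238) = 32.9685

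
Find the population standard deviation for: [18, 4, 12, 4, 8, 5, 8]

4.7164

Step 1: Compute the mean: 8.4286
Step 2: Sum of squared deviations from the mean: 155.7143
Step 3: Population variance = 155.7143 / 7 = 22.2449
Step 4: Standard deviation = sqrt(22.2449) = 4.7164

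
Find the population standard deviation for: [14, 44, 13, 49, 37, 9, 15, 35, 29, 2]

15.317

Step 1: Compute the mean: 24.7
Step 2: Sum of squared deviations from the mean: 2346.1
Step 3: Population variance = 2346.1 / 10 = 234.61
Step 4: Standard deviation = sqrt(234.61) = 15.317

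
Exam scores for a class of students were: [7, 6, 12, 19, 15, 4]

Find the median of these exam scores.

9.5

Step 1: Sort the data in ascending order: [4, 6, 7, 12, 15, 19]
Step 2: The number of values is n = 6.
Step 3: Since n is even, the median is the average of positions 3 and 4:
  Median = (7 + 12) / 2 = 9.5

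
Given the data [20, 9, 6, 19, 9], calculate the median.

9

Step 1: Sort the data in ascending order: [6, 9, 9, 19, 20]
Step 2: The number of values is n = 5.
Step 3: Since n is odd, the median is the middle value at position 3: 9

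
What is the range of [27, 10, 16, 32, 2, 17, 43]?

41

Step 1: Identify the maximum value: max = 43
Step 2: Identify the minimum value: min = 2
Step 3: Range = max - min = 43 - 2 = 41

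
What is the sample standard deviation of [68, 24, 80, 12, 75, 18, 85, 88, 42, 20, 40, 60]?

28.3068

Step 1: Compute the mean: 51
Step 2: Sum of squared deviations from the mean: 8814
Step 3: Sample variance = 8814 / 11 = 801.2727
Step 4: Standard deviation = sqrt(801.2727) = 28.3068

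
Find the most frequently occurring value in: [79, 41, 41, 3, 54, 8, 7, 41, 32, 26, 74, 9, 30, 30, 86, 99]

41

Step 1: Count the frequency of each value:
  3: appears 1 time(s)
  7: appears 1 time(s)
  8: appears 1 time(s)
  9: appears 1 time(s)
  26: appears 1 time(s)
  30: appears 2 time(s)
  32: appears 1 time(s)
  41: appears 3 time(s)
  54: appears 1 time(s)
  74: appears 1 time(s)
  79: appears 1 time(s)
  86: appears 1 time(s)
  99: appears 1 time(s)
Step 2: The value 41 appears most frequently (3 times).
Step 3: Mode = 41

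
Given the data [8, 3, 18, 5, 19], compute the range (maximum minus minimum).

16

Step 1: Identify the maximum value: max = 19
Step 2: Identify the minimum value: min = 3
Step 3: Range = max - min = 19 - 3 = 16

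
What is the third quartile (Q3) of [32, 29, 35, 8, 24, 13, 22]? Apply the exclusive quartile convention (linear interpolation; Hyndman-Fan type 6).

32

Step 1: Sort the data: [8, 13, 22, 24, 29, 32, 35]
Step 2: n = 7
Step 3: Using the exclusive quartile method:
  Q1 = 13
  Q2 (median) = 24
  Q3 = 32
  IQR = Q3 - Q1 = 32 - 13 = 19
Step 4: Q3 = 32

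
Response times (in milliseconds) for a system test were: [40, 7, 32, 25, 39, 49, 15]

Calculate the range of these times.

42

Step 1: Identify the maximum value: max = 49
Step 2: Identify the minimum value: min = 7
Step 3: Range = max - min = 49 - 7 = 42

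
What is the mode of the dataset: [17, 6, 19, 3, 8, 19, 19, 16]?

19

Step 1: Count the frequency of each value:
  3: appears 1 time(s)
  6: appears 1 time(s)
  8: appears 1 time(s)
  16: appears 1 time(s)
  17: appears 1 time(s)
  19: appears 3 time(s)
Step 2: The value 19 appears most frequently (3 times).
Step 3: Mode = 19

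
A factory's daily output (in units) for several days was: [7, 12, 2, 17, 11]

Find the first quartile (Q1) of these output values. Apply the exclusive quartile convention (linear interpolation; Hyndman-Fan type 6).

4.5

Step 1: Sort the data: [2, 7, 11, 12, 17]
Step 2: n = 5
Step 3: Using the exclusive quartile method:
  Q1 = 4.5
  Q2 (median) = 11
  Q3 = 14.5
  IQR = Q3 - Q1 = 14.5 - 4.5 = 10
Step 4: Q1 = 4.5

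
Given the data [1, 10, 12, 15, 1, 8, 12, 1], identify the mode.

1

Step 1: Count the frequency of each value:
  1: appears 3 time(s)
  8: appears 1 time(s)
  10: appears 1 time(s)
  12: appears 2 time(s)
  15: appears 1 time(s)
Step 2: The value 1 appears most frequently (3 times).
Step 3: Mode = 1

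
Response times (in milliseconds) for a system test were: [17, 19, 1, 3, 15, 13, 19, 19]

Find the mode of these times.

19

Step 1: Count the frequency of each value:
  1: appears 1 time(s)
  3: appears 1 time(s)
  13: appears 1 time(s)
  15: appears 1 time(s)
  17: appears 1 time(s)
  19: appears 3 time(s)
Step 2: The value 19 appears most frequently (3 times).
Step 3: Mode = 19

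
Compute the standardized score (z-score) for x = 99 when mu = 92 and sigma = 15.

0.4667

Step 1: Recall the z-score formula: z = (x - mu) / sigma
Step 2: Substitute values: z = (99 - 92) / 15
Step 3: z = 7 / 15 = 0.4667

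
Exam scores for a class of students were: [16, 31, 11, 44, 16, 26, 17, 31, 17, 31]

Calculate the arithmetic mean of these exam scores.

24

Step 1: Sum all values: 16 + 31 + 11 + 44 + 16 + 26 + 17 + 31 + 17 + 31 = 240
Step 2: Count the number of values: n = 10
Step 3: Mean = sum / n = 240 / 10 = 24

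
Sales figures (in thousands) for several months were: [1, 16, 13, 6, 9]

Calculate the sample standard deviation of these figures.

5.8737

Step 1: Compute the mean: 9
Step 2: Sum of squared deviations from the mean: 138
Step 3: Sample variance = 138 / 4 = 34.5
Step 4: Standard deviation = sqrt(34.5) = 5.8737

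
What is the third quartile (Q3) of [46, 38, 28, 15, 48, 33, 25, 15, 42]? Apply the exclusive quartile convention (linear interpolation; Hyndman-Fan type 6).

44

Step 1: Sort the data: [15, 15, 25, 28, 33, 38, 42, 46, 48]
Step 2: n = 9
Step 3: Using the exclusive quartile method:
  Q1 = 20
  Q2 (median) = 33
  Q3 = 44
  IQR = Q3 - Q1 = 44 - 20 = 24
Step 4: Q3 = 44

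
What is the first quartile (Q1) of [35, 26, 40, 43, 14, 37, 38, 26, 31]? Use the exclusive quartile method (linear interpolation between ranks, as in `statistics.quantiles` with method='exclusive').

26

Step 1: Sort the data: [14, 26, 26, 31, 35, 37, 38, 40, 43]
Step 2: n = 9
Step 3: Using the exclusive quartile method:
  Q1 = 26
  Q2 (median) = 35
  Q3 = 39
  IQR = Q3 - Q1 = 39 - 26 = 13
Step 4: Q1 = 26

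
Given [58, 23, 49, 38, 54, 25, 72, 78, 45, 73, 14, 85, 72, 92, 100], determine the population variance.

638.5156

Step 1: Compute the mean: (58 + 23 + 49 + 38 + 54 + 25 + 72 + 78 + 45 + 73 + 14 + 85 + 72 + 92 + 100) / 15 = 58.5333
Step 2: Compute squared deviations from the mean:
  (58 - 58.5333)^2 = 0.2844
  (23 - 58.5333)^2 = 1262.6178
  (49 - 58.5333)^2 = 90.8844
  (38 - 58.5333)^2 = 421.6178
  (54 - 58.5333)^2 = 20.5511
  (25 - 58.5333)^2 = 1124.4844
  (72 - 58.5333)^2 = 181.3511
  (78 - 58.5333)^2 = 378.9511
  (45 - 58.5333)^2 = 183.1511
  (73 - 58.5333)^2 = 209.2844
  (14 - 58.5333)^2 = 1983.2178
  (85 - 58.5333)^2 = 700.4844
  (72 - 58.5333)^2 = 181.3511
  (92 - 58.5333)^2 = 1120.0178
  (100 - 58.5333)^2 = 1719.4844
Step 3: Sum of squared deviations = 9577.7333
Step 4: Population variance = 9577.7333 / 15 = 638.5156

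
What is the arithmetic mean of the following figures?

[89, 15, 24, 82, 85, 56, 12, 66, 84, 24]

53.7

Step 1: Sum all values: 89 + 15 + 24 + 82 + 85 + 56 + 12 + 66 + 84 + 24 = 537
Step 2: Count the number of values: n = 10
Step 3: Mean = sum / n = 537 / 10 = 53.7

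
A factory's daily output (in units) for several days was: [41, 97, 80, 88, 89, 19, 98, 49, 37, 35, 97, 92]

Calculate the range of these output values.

79

Step 1: Identify the maximum value: max = 98
Step 2: Identify the minimum value: min = 19
Step 3: Range = max - min = 98 - 19 = 79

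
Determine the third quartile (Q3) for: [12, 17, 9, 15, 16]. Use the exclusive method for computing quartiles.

16.5

Step 1: Sort the data: [9, 12, 15, 16, 17]
Step 2: n = 5
Step 3: Using the exclusive quartile method:
  Q1 = 10.5
  Q2 (median) = 15
  Q3 = 16.5
  IQR = Q3 - Q1 = 16.5 - 10.5 = 6
Step 4: Q3 = 16.5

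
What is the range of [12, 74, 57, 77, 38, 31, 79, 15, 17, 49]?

67

Step 1: Identify the maximum value: max = 79
Step 2: Identify the minimum value: min = 12
Step 3: Range = max - min = 79 - 12 = 67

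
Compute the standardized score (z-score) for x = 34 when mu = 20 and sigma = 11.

1.2727

Step 1: Recall the z-score formula: z = (x - mu) / sigma
Step 2: Substitute values: z = (34 - 20) / 11
Step 3: z = 14 / 11 = 1.2727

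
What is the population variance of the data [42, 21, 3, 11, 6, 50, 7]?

302.8571

Step 1: Compute the mean: (42 + 21 + 3 + 11 + 6 + 50 + 7) / 7 = 20
Step 2: Compute squared deviations from the mean:
  (42 - 20)^2 = 484
  (21 - 20)^2 = 1
  (3 - 20)^2 = 289
  (11 - 20)^2 = 81
  (6 - 20)^2 = 196
  (50 - 20)^2 = 900
  (7 - 20)^2 = 169
Step 3: Sum of squared deviations = 2120
Step 4: Population variance = 2120 / 7 = 302.8571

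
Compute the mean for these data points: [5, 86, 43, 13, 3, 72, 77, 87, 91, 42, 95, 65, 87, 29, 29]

54.9333

Step 1: Sum all values: 5 + 86 + 43 + 13 + 3 + 72 + 77 + 87 + 91 + 42 + 95 + 65 + 87 + 29 + 29 = 824
Step 2: Count the number of values: n = 15
Step 3: Mean = sum / n = 824 / 15 = 54.9333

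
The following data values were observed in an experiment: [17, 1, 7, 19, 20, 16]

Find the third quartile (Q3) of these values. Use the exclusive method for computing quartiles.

19.25

Step 1: Sort the data: [1, 7, 16, 17, 19, 20]
Step 2: n = 6
Step 3: Using the exclusive quartile method:
  Q1 = 5.5
  Q2 (median) = 16.5
  Q3 = 19.25
  IQR = Q3 - Q1 = 19.25 - 5.5 = 13.75
Step 4: Q3 = 19.25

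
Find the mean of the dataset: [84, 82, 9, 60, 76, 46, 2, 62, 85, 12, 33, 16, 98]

51.1538

Step 1: Sum all values: 84 + 82 + 9 + 60 + 76 + 46 + 2 + 62 + 85 + 12 + 33 + 16 + 98 = 665
Step 2: Count the number of values: n = 13
Step 3: Mean = sum / n = 665 / 13 = 51.1538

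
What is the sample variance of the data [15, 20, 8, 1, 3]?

64.3

Step 1: Compute the mean: (15 + 20 + 8 + 1 + 3) / 5 = 9.4
Step 2: Compute squared deviations from the mean:
  (15 - 9.4)^2 = 31.36
  (20 - 9.4)^2 = 112.36
  (8 - 9.4)^2 = 1.96
  (1 - 9.4)^2 = 70.56
  (3 - 9.4)^2 = 40.96
Step 3: Sum of squared deviations = 257.2
Step 4: Sample variance = 257.2 / 4 = 64.3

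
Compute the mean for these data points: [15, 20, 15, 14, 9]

14.6

Step 1: Sum all values: 15 + 20 + 15 + 14 + 9 = 73
Step 2: Count the number of values: n = 5
Step 3: Mean = sum / n = 73 / 5 = 14.6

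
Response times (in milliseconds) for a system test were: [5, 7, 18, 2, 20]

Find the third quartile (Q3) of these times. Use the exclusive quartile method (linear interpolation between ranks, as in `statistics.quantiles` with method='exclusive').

19

Step 1: Sort the data: [2, 5, 7, 18, 20]
Step 2: n = 5
Step 3: Using the exclusive quartile method:
  Q1 = 3.5
  Q2 (median) = 7
  Q3 = 19
  IQR = Q3 - Q1 = 19 - 3.5 = 15.5
Step 4: Q3 = 19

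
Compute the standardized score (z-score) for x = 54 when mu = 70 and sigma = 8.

-2

Step 1: Recall the z-score formula: z = (x - mu) / sigma
Step 2: Substitute values: z = (54 - 70) / 8
Step 3: z = -16 / 8 = -2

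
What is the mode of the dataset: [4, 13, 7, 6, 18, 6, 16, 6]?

6

Step 1: Count the frequency of each value:
  4: appears 1 time(s)
  6: appears 3 time(s)
  7: appears 1 time(s)
  13: appears 1 time(s)
  16: appears 1 time(s)
  18: appears 1 time(s)
Step 2: The value 6 appears most frequently (3 times).
Step 3: Mode = 6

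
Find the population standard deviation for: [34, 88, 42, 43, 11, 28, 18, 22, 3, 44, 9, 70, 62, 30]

23.5311

Step 1: Compute the mean: 36
Step 2: Sum of squared deviations from the mean: 7752
Step 3: Population variance = 7752 / 14 = 553.7143
Step 4: Standard deviation = sqrt(553.7143) = 23.5311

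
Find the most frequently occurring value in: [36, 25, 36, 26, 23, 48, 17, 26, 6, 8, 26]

26

Step 1: Count the frequency of each value:
  6: appears 1 time(s)
  8: appears 1 time(s)
  17: appears 1 time(s)
  23: appears 1 time(s)
  25: appears 1 time(s)
  26: appears 3 time(s)
  36: appears 2 time(s)
  48: appears 1 time(s)
Step 2: The value 26 appears most frequently (3 times).
Step 3: Mode = 26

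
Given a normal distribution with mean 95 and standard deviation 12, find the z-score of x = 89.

-0.5

Step 1: Recall the z-score formula: z = (x - mu) / sigma
Step 2: Substitute values: z = (89 - 95) / 12
Step 3: z = -6 / 12 = -0.5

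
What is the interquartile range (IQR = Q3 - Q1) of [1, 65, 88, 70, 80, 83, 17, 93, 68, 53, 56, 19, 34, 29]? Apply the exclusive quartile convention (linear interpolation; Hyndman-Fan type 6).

54.25

Step 1: Sort the data: [1, 17, 19, 29, 34, 53, 56, 65, 68, 70, 80, 83, 88, 93]
Step 2: n = 14
Step 3: Using the exclusive quartile method:
  Q1 = 26.5
  Q2 (median) = 60.5
  Q3 = 80.75
  IQR = Q3 - Q1 = 80.75 - 26.5 = 54.25
Step 4: IQR = 54.25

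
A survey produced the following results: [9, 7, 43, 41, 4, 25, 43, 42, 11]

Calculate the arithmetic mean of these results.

25

Step 1: Sum all values: 9 + 7 + 43 + 41 + 4 + 25 + 43 + 42 + 11 = 225
Step 2: Count the number of values: n = 9
Step 3: Mean = sum / n = 225 / 9 = 25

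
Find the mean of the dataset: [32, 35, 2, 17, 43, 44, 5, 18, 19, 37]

25.2

Step 1: Sum all values: 32 + 35 + 2 + 17 + 43 + 44 + 5 + 18 + 19 + 37 = 252
Step 2: Count the number of values: n = 10
Step 3: Mean = sum / n = 252 / 10 = 25.2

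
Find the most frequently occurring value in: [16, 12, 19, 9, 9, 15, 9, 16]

9

Step 1: Count the frequency of each value:
  9: appears 3 time(s)
  12: appears 1 time(s)
  15: appears 1 time(s)
  16: appears 2 time(s)
  19: appears 1 time(s)
Step 2: The value 9 appears most frequently (3 times).
Step 3: Mode = 9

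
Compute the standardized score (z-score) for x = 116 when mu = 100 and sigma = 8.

2

Step 1: Recall the z-score formula: z = (x - mu) / sigma
Step 2: Substitute values: z = (116 - 100) / 8
Step 3: z = 16 / 8 = 2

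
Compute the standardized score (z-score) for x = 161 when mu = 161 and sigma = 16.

0

Step 1: Recall the z-score formula: z = (x - mu) / sigma
Step 2: Substitute values: z = (161 - 161) / 16
Step 3: z = 0 / 16 = 0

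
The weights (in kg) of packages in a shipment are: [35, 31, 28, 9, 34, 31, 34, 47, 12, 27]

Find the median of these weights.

31

Step 1: Sort the data in ascending order: [9, 12, 27, 28, 31, 31, 34, 34, 35, 47]
Step 2: The number of values is n = 10.
Step 3: Since n is even, the median is the average of positions 5 and 6:
  Median = (31 + 31) / 2 = 31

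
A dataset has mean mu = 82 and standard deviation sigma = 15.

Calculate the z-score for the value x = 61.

-1.4

Step 1: Recall the z-score formula: z = (x - mu) / sigma
Step 2: Substitute values: z = (61 - 82) / 15
Step 3: z = -21 / 15 = -1.4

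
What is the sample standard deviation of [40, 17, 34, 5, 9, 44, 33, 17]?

14.7109

Step 1: Compute the mean: 24.875
Step 2: Sum of squared deviations from the mean: 1514.875
Step 3: Sample variance = 1514.875 / 7 = 216.4107
Step 4: Standard deviation = sqrt(216.4107) = 14.7109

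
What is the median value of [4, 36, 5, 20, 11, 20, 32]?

20

Step 1: Sort the data in ascending order: [4, 5, 11, 20, 20, 32, 36]
Step 2: The number of values is n = 7.
Step 3: Since n is odd, the median is the middle value at position 4: 20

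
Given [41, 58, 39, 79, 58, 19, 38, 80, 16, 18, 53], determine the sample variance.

512.8545

Step 1: Compute the mean: (41 + 58 + 39 + 79 + 58 + 19 + 38 + 80 + 16 + 18 + 53) / 11 = 45.3636
Step 2: Compute squared deviations from the mean:
  (41 - 45.3636)^2 = 19.0413
  (58 - 45.3636)^2 = 159.6777
  (39 - 45.3636)^2 = 40.4959
  (79 - 45.3636)^2 = 1131.405
  (58 - 45.3636)^2 = 159.6777
  (19 - 45.3636)^2 = 695.0413
  (38 - 45.3636)^2 = 54.2231
  (80 - 45.3636)^2 = 1199.6777
  (16 - 45.3636)^2 = 862.2231
  (18 - 45.3636)^2 = 748.7686
  (53 - 45.3636)^2 = 58.314
Step 3: Sum of squared deviations = 5128.5455
Step 4: Sample variance = 5128.5455 / 10 = 512.8545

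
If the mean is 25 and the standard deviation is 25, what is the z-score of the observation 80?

2.2

Step 1: Recall the z-score formula: z = (x - mu) / sigma
Step 2: Substitute values: z = (80 - 25) / 25
Step 3: z = 55 / 25 = 2.2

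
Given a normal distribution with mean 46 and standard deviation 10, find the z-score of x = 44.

-0.2

Step 1: Recall the z-score formula: z = (x - mu) / sigma
Step 2: Substitute values: z = (44 - 46) / 10
Step 3: z = -2 / 10 = -0.2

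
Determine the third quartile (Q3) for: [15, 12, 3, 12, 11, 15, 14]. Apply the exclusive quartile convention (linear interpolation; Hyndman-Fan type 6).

15

Step 1: Sort the data: [3, 11, 12, 12, 14, 15, 15]
Step 2: n = 7
Step 3: Using the exclusive quartile method:
  Q1 = 11
  Q2 (median) = 12
  Q3 = 15
  IQR = Q3 - Q1 = 15 - 11 = 4
Step 4: Q3 = 15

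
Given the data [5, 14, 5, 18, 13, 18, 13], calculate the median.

13

Step 1: Sort the data in ascending order: [5, 5, 13, 13, 14, 18, 18]
Step 2: The number of values is n = 7.
Step 3: Since n is odd, the median is the middle value at position 4: 13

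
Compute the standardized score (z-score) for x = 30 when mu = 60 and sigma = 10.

-3

Step 1: Recall the z-score formula: z = (x - mu) / sigma
Step 2: Substitute values: z = (30 - 60) / 10
Step 3: z = -30 / 10 = -3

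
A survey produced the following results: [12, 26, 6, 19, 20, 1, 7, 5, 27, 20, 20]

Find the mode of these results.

20

Step 1: Count the frequency of each value:
  1: appears 1 time(s)
  5: appears 1 time(s)
  6: appears 1 time(s)
  7: appears 1 time(s)
  12: appears 1 time(s)
  19: appears 1 time(s)
  20: appears 3 time(s)
  26: appears 1 time(s)
  27: appears 1 time(s)
Step 2: The value 20 appears most frequently (3 times).
Step 3: Mode = 20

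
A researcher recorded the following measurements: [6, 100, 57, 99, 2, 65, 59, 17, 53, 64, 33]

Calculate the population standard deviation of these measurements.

31.7329

Step 1: Compute the mean: 50.4545
Step 2: Sum of squared deviations from the mean: 11076.7273
Step 3: Population variance = 11076.7273 / 11 = 1006.9752
Step 4: Standard deviation = sqrt(1006.9752) = 31.7329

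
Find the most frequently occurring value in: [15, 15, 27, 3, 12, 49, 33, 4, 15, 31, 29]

15

Step 1: Count the frequency of each value:
  3: appears 1 time(s)
  4: appears 1 time(s)
  12: appears 1 time(s)
  15: appears 3 time(s)
  27: appears 1 time(s)
  29: appears 1 time(s)
  31: appears 1 time(s)
  33: appears 1 time(s)
  49: appears 1 time(s)
Step 2: The value 15 appears most frequently (3 times).
Step 3: Mode = 15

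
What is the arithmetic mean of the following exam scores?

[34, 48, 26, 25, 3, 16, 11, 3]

20.75

Step 1: Sum all values: 34 + 48 + 26 + 25 + 3 + 16 + 11 + 3 = 166
Step 2: Count the number of values: n = 8
Step 3: Mean = sum / n = 166 / 8 = 20.75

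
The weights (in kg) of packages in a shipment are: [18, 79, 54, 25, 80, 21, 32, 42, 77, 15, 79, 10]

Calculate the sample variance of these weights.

785.8788

Step 1: Compute the mean: (18 + 79 + 54 + 25 + 80 + 21 + 32 + 42 + 77 + 15 + 79 + 10) / 12 = 44.3333
Step 2: Compute squared deviations from the mean:
  (18 - 44.3333)^2 = 693.4444
  (79 - 44.3333)^2 = 1201.7778
  (54 - 44.3333)^2 = 93.4444
  (25 - 44.3333)^2 = 373.7778
  (80 - 44.3333)^2 = 1272.1111
  (21 - 44.3333)^2 = 544.4444
  (32 - 44.3333)^2 = 152.1111
  (42 - 44.3333)^2 = 5.4444
  (77 - 44.3333)^2 = 1067.1111
  (15 - 44.3333)^2 = 860.4444
  (79 - 44.3333)^2 = 1201.7778
  (10 - 44.3333)^2 = 1178.7778
Step 3: Sum of squared deviations = 8644.6667
Step 4: Sample variance = 8644.6667 / 11 = 785.8788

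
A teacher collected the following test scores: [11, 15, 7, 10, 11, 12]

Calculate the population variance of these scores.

5.6667

Step 1: Compute the mean: (11 + 15 + 7 + 10 + 11 + 12) / 6 = 11
Step 2: Compute squared deviations from the mean:
  (11 - 11)^2 = 0
  (15 - 11)^2 = 16
  (7 - 11)^2 = 16
  (10 - 11)^2 = 1
  (11 - 11)^2 = 0
  (12 - 11)^2 = 1
Step 3: Sum of squared deviations = 34
Step 4: Population variance = 34 / 6 = 5.6667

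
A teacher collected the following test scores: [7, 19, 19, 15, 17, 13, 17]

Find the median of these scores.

17

Step 1: Sort the data in ascending order: [7, 13, 15, 17, 17, 19, 19]
Step 2: The number of values is n = 7.
Step 3: Since n is odd, the median is the middle value at position 4: 17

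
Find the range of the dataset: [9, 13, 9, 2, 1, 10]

12

Step 1: Identify the maximum value: max = 13
Step 2: Identify the minimum value: min = 1
Step 3: Range = max - min = 13 - 1 = 12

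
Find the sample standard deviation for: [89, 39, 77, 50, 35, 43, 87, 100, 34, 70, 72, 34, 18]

26.133

Step 1: Compute the mean: 57.5385
Step 2: Sum of squared deviations from the mean: 8195.2308
Step 3: Sample variance = 8195.2308 / 12 = 682.9359
Step 4: Standard deviation = sqrt(682.9359) = 26.133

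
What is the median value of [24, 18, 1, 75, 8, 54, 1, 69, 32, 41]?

28

Step 1: Sort the data in ascending order: [1, 1, 8, 18, 24, 32, 41, 54, 69, 75]
Step 2: The number of values is n = 10.
Step 3: Since n is even, the median is the average of positions 5 and 6:
  Median = (24 + 32) / 2 = 28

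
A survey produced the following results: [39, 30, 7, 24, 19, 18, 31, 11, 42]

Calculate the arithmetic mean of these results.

24.5556

Step 1: Sum all values: 39 + 30 + 7 + 24 + 19 + 18 + 31 + 11 + 42 = 221
Step 2: Count the number of values: n = 9
Step 3: Mean = sum / n = 221 / 9 = 24.5556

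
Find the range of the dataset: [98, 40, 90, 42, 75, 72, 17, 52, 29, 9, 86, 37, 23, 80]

89

Step 1: Identify the maximum value: max = 98
Step 2: Identify the minimum value: min = 9
Step 3: Range = max - min = 98 - 9 = 89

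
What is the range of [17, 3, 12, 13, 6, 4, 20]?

17

Step 1: Identify the maximum value: max = 20
Step 2: Identify the minimum value: min = 3
Step 3: Range = max - min = 20 - 3 = 17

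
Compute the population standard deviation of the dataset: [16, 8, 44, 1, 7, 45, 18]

16.4528

Step 1: Compute the mean: 19.8571
Step 2: Sum of squared deviations from the mean: 1894.8571
Step 3: Population variance = 1894.8571 / 7 = 270.6939
Step 4: Standard deviation = sqrt(270.6939) = 16.4528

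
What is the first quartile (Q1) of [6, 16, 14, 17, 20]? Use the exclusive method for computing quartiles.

10

Step 1: Sort the data: [6, 14, 16, 17, 20]
Step 2: n = 5
Step 3: Using the exclusive quartile method:
  Q1 = 10
  Q2 (median) = 16
  Q3 = 18.5
  IQR = Q3 - Q1 = 18.5 - 10 = 8.5
Step 4: Q1 = 10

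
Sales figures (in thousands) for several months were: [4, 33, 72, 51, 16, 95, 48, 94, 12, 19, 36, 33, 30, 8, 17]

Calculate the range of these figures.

91

Step 1: Identify the maximum value: max = 95
Step 2: Identify the minimum value: min = 4
Step 3: Range = max - min = 95 - 4 = 91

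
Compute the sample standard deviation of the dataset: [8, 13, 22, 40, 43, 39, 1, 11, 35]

15.9696

Step 1: Compute the mean: 23.5556
Step 2: Sum of squared deviations from the mean: 2040.2222
Step 3: Sample variance = 2040.2222 / 8 = 255.0278
Step 4: Standard deviation = sqrt(255.0278) = 15.9696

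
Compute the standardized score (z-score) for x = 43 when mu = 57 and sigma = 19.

-0.7368

Step 1: Recall the z-score formula: z = (x - mu) / sigma
Step 2: Substitute values: z = (43 - 57) / 19
Step 3: z = -14 / 19 = -0.7368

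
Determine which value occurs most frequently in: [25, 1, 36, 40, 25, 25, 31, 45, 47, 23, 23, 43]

25

Step 1: Count the frequency of each value:
  1: appears 1 time(s)
  23: appears 2 time(s)
  25: appears 3 time(s)
  31: appears 1 time(s)
  36: appears 1 time(s)
  40: appears 1 time(s)
  43: appears 1 time(s)
  45: appears 1 time(s)
  47: appears 1 time(s)
Step 2: The value 25 appears most frequently (3 times).
Step 3: Mode = 25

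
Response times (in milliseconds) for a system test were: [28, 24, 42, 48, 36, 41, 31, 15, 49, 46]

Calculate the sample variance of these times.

127.5556

Step 1: Compute the mean: (28 + 24 + 42 + 48 + 36 + 41 + 31 + 15 + 49 + 46) / 10 = 36
Step 2: Compute squared deviations from the mean:
  (28 - 36)^2 = 64
  (24 - 36)^2 = 144
  (42 - 36)^2 = 36
  (48 - 36)^2 = 144
  (36 - 36)^2 = 0
  (41 - 36)^2 = 25
  (31 - 36)^2 = 25
  (15 - 36)^2 = 441
  (49 - 36)^2 = 169
  (46 - 36)^2 = 100
Step 3: Sum of squared deviations = 1148
Step 4: Sample variance = 1148 / 9 = 127.5556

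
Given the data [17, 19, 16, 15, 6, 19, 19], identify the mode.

19

Step 1: Count the frequency of each value:
  6: appears 1 time(s)
  15: appears 1 time(s)
  16: appears 1 time(s)
  17: appears 1 time(s)
  19: appears 3 time(s)
Step 2: The value 19 appears most frequently (3 times).
Step 3: Mode = 19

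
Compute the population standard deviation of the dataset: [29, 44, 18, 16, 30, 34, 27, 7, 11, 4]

12.1984

Step 1: Compute the mean: 22
Step 2: Sum of squared deviations from the mean: 1488
Step 3: Population variance = 1488 / 10 = 148.8
Step 4: Standard deviation = sqrt(148.8) = 12.1984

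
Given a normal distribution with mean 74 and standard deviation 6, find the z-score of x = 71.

-0.5

Step 1: Recall the z-score formula: z = (x - mu) / sigma
Step 2: Substitute values: z = (71 - 74) / 6
Step 3: z = -3 / 6 = -0.5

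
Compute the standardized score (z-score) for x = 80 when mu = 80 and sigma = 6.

0

Step 1: Recall the z-score formula: z = (x - mu) / sigma
Step 2: Substitute values: z = (80 - 80) / 6
Step 3: z = 0 / 6 = 0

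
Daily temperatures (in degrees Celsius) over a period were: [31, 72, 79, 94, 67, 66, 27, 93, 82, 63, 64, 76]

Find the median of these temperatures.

69.5

Step 1: Sort the data in ascending order: [27, 31, 63, 64, 66, 67, 72, 76, 79, 82, 93, 94]
Step 2: The number of values is n = 12.
Step 3: Since n is even, the median is the average of positions 6 and 7:
  Median = (67 + 72) / 2 = 69.5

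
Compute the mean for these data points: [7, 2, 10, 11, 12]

8.4

Step 1: Sum all values: 7 + 2 + 10 + 11 + 12 = 42
Step 2: Count the number of values: n = 5
Step 3: Mean = sum / n = 42 / 5 = 8.4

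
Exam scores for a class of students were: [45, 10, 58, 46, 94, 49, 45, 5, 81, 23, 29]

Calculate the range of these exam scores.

89

Step 1: Identify the maximum value: max = 94
Step 2: Identify the minimum value: min = 5
Step 3: Range = max - min = 94 - 5 = 89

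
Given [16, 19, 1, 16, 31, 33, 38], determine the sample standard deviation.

12.7802

Step 1: Compute the mean: 22
Step 2: Sum of squared deviations from the mean: 980
Step 3: Sample variance = 980 / 6 = 163.3333
Step 4: Standard deviation = sqrt(163.3333) = 12.7802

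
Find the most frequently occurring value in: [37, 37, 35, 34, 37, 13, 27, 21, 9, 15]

37

Step 1: Count the frequency of each value:
  9: appears 1 time(s)
  13: appears 1 time(s)
  15: appears 1 time(s)
  21: appears 1 time(s)
  27: appears 1 time(s)
  34: appears 1 time(s)
  35: appears 1 time(s)
  37: appears 3 time(s)
Step 2: The value 37 appears most frequently (3 times).
Step 3: Mode = 37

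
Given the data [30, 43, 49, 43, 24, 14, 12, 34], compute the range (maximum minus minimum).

37

Step 1: Identify the maximum value: max = 49
Step 2: Identify the minimum value: min = 12
Step 3: Range = max - min = 49 - 12 = 37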